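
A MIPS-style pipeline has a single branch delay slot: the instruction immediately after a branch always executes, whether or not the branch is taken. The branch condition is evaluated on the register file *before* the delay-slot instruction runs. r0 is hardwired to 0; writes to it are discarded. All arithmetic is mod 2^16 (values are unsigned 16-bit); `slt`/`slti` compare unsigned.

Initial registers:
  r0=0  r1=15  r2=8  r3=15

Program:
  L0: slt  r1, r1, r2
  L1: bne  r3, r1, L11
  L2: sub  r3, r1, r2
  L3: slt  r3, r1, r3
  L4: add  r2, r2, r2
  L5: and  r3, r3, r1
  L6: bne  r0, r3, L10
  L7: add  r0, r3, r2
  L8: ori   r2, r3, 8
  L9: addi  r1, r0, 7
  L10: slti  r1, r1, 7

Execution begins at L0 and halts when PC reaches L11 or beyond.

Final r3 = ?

65528

#0 slt  r1, r1, r2 ; 0/0/8/15
#1 bne  r3, r1, L11 ; 0/0/8/15 ; →target
#2 sub  r3, r1, r2 ; 0/0/8/65528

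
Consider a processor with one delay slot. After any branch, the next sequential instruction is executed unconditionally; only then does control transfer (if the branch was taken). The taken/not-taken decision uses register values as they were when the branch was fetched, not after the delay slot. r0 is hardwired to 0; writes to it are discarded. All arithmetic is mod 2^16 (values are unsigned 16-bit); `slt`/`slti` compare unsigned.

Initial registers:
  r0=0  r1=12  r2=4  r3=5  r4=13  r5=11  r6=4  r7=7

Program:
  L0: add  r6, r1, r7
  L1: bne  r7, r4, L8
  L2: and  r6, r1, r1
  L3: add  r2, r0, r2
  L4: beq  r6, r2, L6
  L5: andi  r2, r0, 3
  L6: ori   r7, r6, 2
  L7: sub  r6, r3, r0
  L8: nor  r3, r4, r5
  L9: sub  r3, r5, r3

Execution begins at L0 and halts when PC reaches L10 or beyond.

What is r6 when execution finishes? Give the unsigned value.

[0] add  r6, r1, r7  →  {r0:0, r1:12, r2:4, r3:5, r4:13, r5:11, r6:19, r7:7}
[1] bne  r7, r4, L8  →  {r0:0, r1:12, r2:4, r3:5, r4:13, r5:11, r6:19, r7:7}  ⟨branch taken⟩
[2] and  r6, r1, r1  →  {r0:0, r1:12, r2:4, r3:5, r4:13, r5:11, r6:12, r7:7}
[8] nor  r3, r4, r5  →  {r0:0, r1:12, r2:4, r3:65520, r4:13, r5:11, r6:12, r7:7}
[9] sub  r3, r5, r3  →  {r0:0, r1:12, r2:4, r3:27, r4:13, r5:11, r6:12, r7:7}

12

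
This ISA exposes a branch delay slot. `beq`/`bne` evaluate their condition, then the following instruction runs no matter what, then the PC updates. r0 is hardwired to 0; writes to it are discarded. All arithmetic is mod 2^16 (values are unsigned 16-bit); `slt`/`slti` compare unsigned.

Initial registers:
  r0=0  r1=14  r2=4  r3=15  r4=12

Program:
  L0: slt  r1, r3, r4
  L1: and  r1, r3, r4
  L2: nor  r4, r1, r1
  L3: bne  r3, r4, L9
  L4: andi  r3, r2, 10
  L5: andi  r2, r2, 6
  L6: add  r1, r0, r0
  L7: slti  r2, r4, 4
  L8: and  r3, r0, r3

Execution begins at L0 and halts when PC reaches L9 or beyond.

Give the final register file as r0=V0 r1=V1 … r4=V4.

PC=0  slt  r1, r3, r4        | r0=0 r1=0 r2=4 r3=15 r4=12
PC=1  and  r1, r3, r4        | r0=0 r1=12 r2=4 r3=15 r4=12
PC=2  nor  r4, r1, r1        | r0=0 r1=12 r2=4 r3=15 r4=65523
PC=3  bne  r3, r4, L9        | r0=0 r1=12 r2=4 r3=15 r4=65523  [TAKEN]
PC=4  andi  r3, r2, 10       | r0=0 r1=12 r2=4 r3=0 r4=65523

r0=0 r1=12 r2=4 r3=0 r4=65523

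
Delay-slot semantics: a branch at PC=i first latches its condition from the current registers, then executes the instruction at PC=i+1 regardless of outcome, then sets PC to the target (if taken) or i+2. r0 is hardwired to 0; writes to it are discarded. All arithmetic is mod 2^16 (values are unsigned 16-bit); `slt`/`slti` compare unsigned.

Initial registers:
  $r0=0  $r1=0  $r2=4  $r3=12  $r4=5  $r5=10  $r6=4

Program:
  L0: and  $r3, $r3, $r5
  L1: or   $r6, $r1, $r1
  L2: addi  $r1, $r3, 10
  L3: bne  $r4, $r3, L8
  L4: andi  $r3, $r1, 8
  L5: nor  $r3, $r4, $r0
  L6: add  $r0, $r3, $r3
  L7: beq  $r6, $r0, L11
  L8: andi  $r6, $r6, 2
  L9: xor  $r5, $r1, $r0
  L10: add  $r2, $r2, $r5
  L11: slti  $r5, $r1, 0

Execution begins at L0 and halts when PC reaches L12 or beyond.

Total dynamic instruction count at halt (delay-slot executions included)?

[0] and  $r3, $r3, $r5  →  {$r0:0, $r1:0, $r2:4, $r3:8, $r4:5, $r5:10, $r6:4}
[1] or   $r6, $r1, $r1  →  {$r0:0, $r1:0, $r2:4, $r3:8, $r4:5, $r5:10, $r6:0}
[2] addi  $r1, $r3, 10  →  {$r0:0, $r1:18, $r2:4, $r3:8, $r4:5, $r5:10, $r6:0}
[3] bne  $r4, $r3, L8  →  {$r0:0, $r1:18, $r2:4, $r3:8, $r4:5, $r5:10, $r6:0}  ⟨branch taken⟩
[4] andi  $r3, $r1, 8  →  {$r0:0, $r1:18, $r2:4, $r3:0, $r4:5, $r5:10, $r6:0}
[8] andi  $r6, $r6, 2  →  {$r0:0, $r1:18, $r2:4, $r3:0, $r4:5, $r5:10, $r6:0}
[9] xor  $r5, $r1, $r0  →  {$r0:0, $r1:18, $r2:4, $r3:0, $r4:5, $r5:18, $r6:0}
[10] add  $r2, $r2, $r5  →  {$r0:0, $r1:18, $r2:22, $r3:0, $r4:5, $r5:18, $r6:0}
[11] slti  $r5, $r1, 0  →  {$r0:0, $r1:18, $r2:22, $r3:0, $r4:5, $r5:0, $r6:0}

9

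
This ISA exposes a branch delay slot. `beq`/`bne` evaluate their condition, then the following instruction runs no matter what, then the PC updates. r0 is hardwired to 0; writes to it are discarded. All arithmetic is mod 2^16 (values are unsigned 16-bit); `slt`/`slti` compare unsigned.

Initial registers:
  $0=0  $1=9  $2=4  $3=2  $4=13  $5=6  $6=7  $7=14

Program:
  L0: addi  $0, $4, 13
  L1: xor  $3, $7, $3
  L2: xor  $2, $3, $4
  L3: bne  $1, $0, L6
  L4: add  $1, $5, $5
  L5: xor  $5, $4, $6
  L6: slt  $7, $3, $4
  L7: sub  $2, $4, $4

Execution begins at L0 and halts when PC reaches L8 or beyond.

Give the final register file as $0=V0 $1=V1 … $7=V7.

#0 addi  $0, $4, 13 ; 0/9/4/2/13/6/7/14
#1 xor  $3, $7, $3 ; 0/9/4/12/13/6/7/14
#2 xor  $2, $3, $4 ; 0/9/1/12/13/6/7/14
#3 bne  $1, $0, L6 ; 0/9/1/12/13/6/7/14 ; →target
#4 add  $1, $5, $5 ; 0/12/1/12/13/6/7/14
#6 slt  $7, $3, $4 ; 0/12/1/12/13/6/7/1
#7 sub  $2, $4, $4 ; 0/12/0/12/13/6/7/1

$0=0 $1=12 $2=0 $3=12 $4=13 $5=6 $6=7 $7=1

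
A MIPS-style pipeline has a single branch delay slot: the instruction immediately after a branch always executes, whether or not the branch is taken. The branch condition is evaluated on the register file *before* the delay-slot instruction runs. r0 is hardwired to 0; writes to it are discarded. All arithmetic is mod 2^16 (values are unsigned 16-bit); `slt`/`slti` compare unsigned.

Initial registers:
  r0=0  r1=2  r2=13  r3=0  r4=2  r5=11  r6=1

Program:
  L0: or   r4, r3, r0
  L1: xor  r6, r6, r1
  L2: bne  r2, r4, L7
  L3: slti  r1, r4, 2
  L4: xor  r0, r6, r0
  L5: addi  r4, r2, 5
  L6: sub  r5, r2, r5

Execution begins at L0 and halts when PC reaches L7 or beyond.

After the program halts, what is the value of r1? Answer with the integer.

[0] or   r4, r3, r0  →  {r0:0, r1:2, r2:13, r3:0, r4:0, r5:11, r6:1}
[1] xor  r6, r6, r1  →  {r0:0, r1:2, r2:13, r3:0, r4:0, r5:11, r6:3}
[2] bne  r2, r4, L7  →  {r0:0, r1:2, r2:13, r3:0, r4:0, r5:11, r6:3}  ⟨branch taken⟩
[3] slti  r1, r4, 2  →  {r0:0, r1:1, r2:13, r3:0, r4:0, r5:11, r6:3}

1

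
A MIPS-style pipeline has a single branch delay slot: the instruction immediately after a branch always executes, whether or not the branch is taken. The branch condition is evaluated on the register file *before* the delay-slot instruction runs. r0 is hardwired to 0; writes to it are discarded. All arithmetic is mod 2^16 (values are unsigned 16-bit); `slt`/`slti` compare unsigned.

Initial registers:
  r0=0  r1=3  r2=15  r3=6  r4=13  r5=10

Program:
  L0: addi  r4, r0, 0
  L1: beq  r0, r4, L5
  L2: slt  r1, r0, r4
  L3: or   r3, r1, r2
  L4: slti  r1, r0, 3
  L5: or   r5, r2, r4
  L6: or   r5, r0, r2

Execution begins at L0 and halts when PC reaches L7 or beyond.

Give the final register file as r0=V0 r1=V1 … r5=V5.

r0=0 r1=0 r2=15 r3=6 r4=0 r5=15

#0 addi  r4, r0, 0 ; 0/3/15/6/0/10
#1 beq  r0, r4, L5 ; 0/3/15/6/0/10 ; →target
#2 slt  r1, r0, r4 ; 0/0/15/6/0/10
#5 or   r5, r2, r4 ; 0/0/15/6/0/15
#6 or   r5, r0, r2 ; 0/0/15/6/0/15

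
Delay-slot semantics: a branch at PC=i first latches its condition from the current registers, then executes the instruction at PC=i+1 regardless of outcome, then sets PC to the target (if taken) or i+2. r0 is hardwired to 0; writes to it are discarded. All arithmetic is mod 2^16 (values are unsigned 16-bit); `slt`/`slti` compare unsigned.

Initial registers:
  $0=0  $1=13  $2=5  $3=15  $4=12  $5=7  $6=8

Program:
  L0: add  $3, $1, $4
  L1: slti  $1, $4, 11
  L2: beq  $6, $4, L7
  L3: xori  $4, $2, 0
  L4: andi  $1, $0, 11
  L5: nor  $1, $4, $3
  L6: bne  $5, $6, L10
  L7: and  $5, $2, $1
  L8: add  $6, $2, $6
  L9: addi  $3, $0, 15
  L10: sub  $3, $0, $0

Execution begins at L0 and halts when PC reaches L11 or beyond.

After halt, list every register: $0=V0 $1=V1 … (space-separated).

$0=0 $1=65506 $2=5 $3=0 $4=5 $5=0 $6=8

[0] add  $3, $1, $4  →  {$0:0, $1:13, $2:5, $3:25, $4:12, $5:7, $6:8}
[1] slti  $1, $4, 11  →  {$0:0, $1:0, $2:5, $3:25, $4:12, $5:7, $6:8}
[2] beq  $6, $4, L7  →  {$0:0, $1:0, $2:5, $3:25, $4:12, $5:7, $6:8}  ⟨branch fallthrough⟩
[3] xori  $4, $2, 0  →  {$0:0, $1:0, $2:5, $3:25, $4:5, $5:7, $6:8}
[4] andi  $1, $0, 11  →  {$0:0, $1:0, $2:5, $3:25, $4:5, $5:7, $6:8}
[5] nor  $1, $4, $3  →  {$0:0, $1:65506, $2:5, $3:25, $4:5, $5:7, $6:8}
[6] bne  $5, $6, L10  →  {$0:0, $1:65506, $2:5, $3:25, $4:5, $5:7, $6:8}  ⟨branch taken⟩
[7] and  $5, $2, $1  →  {$0:0, $1:65506, $2:5, $3:25, $4:5, $5:0, $6:8}
[10] sub  $3, $0, $0  →  {$0:0, $1:65506, $2:5, $3:0, $4:5, $5:0, $6:8}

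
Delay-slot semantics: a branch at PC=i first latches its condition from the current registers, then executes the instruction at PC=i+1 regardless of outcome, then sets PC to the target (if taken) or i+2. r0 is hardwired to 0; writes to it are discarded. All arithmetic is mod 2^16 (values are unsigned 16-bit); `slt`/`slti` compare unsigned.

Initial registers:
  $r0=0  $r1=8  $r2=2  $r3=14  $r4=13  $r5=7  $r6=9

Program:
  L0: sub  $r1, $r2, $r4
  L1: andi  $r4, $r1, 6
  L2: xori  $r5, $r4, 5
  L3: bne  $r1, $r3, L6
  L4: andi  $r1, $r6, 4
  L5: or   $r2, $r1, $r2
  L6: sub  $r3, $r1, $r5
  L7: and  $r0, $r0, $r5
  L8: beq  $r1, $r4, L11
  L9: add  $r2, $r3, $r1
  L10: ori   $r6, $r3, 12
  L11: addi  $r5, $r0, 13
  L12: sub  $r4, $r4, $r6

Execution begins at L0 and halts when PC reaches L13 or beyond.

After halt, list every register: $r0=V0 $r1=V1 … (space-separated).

$r0=0 $r1=0 $r2=65535 $r3=65535 $r4=5 $r5=13 $r6=65535

PC=0  sub  $r1, $r2, $r4     | $r0=0 $r1=65525 $r2=2 $r3=14 $r4=13 $r5=7 $r6=9
PC=1  andi  $r4, $r1, 6      | $r0=0 $r1=65525 $r2=2 $r3=14 $r4=4 $r5=7 $r6=9
PC=2  xori  $r5, $r4, 5      | $r0=0 $r1=65525 $r2=2 $r3=14 $r4=4 $r5=1 $r6=9
PC=3  bne  $r1, $r3, L6      | $r0=0 $r1=65525 $r2=2 $r3=14 $r4=4 $r5=1 $r6=9  [TAKEN]
PC=4  andi  $r1, $r6, 4      | $r0=0 $r1=0 $r2=2 $r3=14 $r4=4 $r5=1 $r6=9
PC=6  sub  $r3, $r1, $r5     | $r0=0 $r1=0 $r2=2 $r3=65535 $r4=4 $r5=1 $r6=9
PC=7  and  $r0, $r0, $r5     | $r0=0 $r1=0 $r2=2 $r3=65535 $r4=4 $r5=1 $r6=9
PC=8  beq  $r1, $r4, L11     | $r0=0 $r1=0 $r2=2 $r3=65535 $r4=4 $r5=1 $r6=9  [not taken]
PC=9  add  $r2, $r3, $r1     | $r0=0 $r1=0 $r2=65535 $r3=65535 $r4=4 $r5=1 $r6=9
PC=10 ori   $r6, $r3, 12     | $r0=0 $r1=0 $r2=65535 $r3=65535 $r4=4 $r5=1 $r6=65535
PC=11 addi  $r5, $r0, 13     | $r0=0 $r1=0 $r2=65535 $r3=65535 $r4=4 $r5=13 $r6=65535
PC=12 sub  $r4, $r4, $r6     | $r0=0 $r1=0 $r2=65535 $r3=65535 $r4=5 $r5=13 $r6=65535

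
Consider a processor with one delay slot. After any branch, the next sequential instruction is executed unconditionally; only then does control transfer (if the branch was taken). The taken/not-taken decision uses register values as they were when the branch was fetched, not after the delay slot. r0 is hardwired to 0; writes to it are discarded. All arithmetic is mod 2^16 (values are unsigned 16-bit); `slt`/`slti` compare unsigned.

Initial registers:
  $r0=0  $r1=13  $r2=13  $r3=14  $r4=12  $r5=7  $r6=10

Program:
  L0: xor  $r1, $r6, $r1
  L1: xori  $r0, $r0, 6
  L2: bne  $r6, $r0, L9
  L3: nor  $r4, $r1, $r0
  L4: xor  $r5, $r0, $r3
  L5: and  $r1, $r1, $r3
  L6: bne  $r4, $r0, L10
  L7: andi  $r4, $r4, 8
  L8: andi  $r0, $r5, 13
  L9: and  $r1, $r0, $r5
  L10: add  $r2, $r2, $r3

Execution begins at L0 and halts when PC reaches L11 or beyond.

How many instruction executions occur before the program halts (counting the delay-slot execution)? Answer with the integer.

PC=0  xor  $r1, $r6, $r1     | $r0=0 $r1=7 $r2=13 $r3=14 $r4=12 $r5=7 $r6=10
PC=1  xori  $r0, $r0, 6      | $r0=0 $r1=7 $r2=13 $r3=14 $r4=12 $r5=7 $r6=10
PC=2  bne  $r6, $r0, L9      | $r0=0 $r1=7 $r2=13 $r3=14 $r4=12 $r5=7 $r6=10  [TAKEN]
PC=3  nor  $r4, $r1, $r0     | $r0=0 $r1=7 $r2=13 $r3=14 $r4=65528 $r5=7 $r6=10
PC=9  and  $r1, $r0, $r5     | $r0=0 $r1=0 $r2=13 $r3=14 $r4=65528 $r5=7 $r6=10
PC=10 add  $r2, $r2, $r3     | $r0=0 $r1=0 $r2=27 $r3=14 $r4=65528 $r5=7 $r6=10

6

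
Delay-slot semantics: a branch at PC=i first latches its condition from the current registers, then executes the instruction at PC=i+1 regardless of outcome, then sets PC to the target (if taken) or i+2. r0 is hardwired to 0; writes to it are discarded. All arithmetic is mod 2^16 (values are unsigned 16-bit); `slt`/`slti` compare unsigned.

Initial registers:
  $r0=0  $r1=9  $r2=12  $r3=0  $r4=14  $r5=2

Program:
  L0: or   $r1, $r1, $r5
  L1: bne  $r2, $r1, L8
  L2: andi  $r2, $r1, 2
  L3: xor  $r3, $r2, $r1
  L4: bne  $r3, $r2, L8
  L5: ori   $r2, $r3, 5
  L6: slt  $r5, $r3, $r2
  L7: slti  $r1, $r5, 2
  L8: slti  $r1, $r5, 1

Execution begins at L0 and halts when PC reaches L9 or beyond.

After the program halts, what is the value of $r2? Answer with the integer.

2

  step pc=0: or   $r1, $r1, $r5  regs=(0,11,12,0,14,2)
  step pc=1: bne  $r2, $r1, L8  cond=T  regs=(0,11,12,0,14,2)
  step pc=2: andi  $r2, $r1, 2  regs=(0,11,2,0,14,2)
  step pc=8: slti  $r1, $r5, 1  regs=(0,0,2,0,14,2)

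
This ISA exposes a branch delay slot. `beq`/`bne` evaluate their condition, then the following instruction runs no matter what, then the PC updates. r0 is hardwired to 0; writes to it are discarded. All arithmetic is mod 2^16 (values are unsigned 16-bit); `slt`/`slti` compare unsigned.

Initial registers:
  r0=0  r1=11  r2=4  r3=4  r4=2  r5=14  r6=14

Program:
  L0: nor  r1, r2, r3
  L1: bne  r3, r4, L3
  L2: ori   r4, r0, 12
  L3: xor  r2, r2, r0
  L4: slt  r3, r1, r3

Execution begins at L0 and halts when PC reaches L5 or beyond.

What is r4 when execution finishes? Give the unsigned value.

[0] nor  r1, r2, r3  →  {r0:0, r1:65531, r2:4, r3:4, r4:2, r5:14, r6:14}
[1] bne  r3, r4, L3  →  {r0:0, r1:65531, r2:4, r3:4, r4:2, r5:14, r6:14}  ⟨branch taken⟩
[2] ori   r4, r0, 12  →  {r0:0, r1:65531, r2:4, r3:4, r4:12, r5:14, r6:14}
[3] xor  r2, r2, r0  →  {r0:0, r1:65531, r2:4, r3:4, r4:12, r5:14, r6:14}
[4] slt  r3, r1, r3  →  {r0:0, r1:65531, r2:4, r3:0, r4:12, r5:14, r6:14}

12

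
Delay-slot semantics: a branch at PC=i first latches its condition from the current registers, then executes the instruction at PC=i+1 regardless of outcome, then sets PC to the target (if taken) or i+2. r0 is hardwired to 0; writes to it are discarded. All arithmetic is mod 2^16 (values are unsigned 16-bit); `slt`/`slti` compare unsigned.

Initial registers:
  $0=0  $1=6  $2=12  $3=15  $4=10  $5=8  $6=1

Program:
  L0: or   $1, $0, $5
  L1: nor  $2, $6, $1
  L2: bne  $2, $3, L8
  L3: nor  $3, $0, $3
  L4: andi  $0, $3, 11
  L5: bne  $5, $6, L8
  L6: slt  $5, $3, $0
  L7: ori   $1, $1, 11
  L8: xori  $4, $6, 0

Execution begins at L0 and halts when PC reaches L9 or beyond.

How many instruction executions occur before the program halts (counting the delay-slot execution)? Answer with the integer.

5

PC=0  or   $1, $0, $5        | $0=0 $1=8 $2=12 $3=15 $4=10 $5=8 $6=1
PC=1  nor  $2, $6, $1        | $0=0 $1=8 $2=65526 $3=15 $4=10 $5=8 $6=1
PC=2  bne  $2, $3, L8        | $0=0 $1=8 $2=65526 $3=15 $4=10 $5=8 $6=1  [TAKEN]
PC=3  nor  $3, $0, $3        | $0=0 $1=8 $2=65526 $3=65520 $4=10 $5=8 $6=1
PC=8  xori  $4, $6, 0        | $0=0 $1=8 $2=65526 $3=65520 $4=1 $5=8 $6=1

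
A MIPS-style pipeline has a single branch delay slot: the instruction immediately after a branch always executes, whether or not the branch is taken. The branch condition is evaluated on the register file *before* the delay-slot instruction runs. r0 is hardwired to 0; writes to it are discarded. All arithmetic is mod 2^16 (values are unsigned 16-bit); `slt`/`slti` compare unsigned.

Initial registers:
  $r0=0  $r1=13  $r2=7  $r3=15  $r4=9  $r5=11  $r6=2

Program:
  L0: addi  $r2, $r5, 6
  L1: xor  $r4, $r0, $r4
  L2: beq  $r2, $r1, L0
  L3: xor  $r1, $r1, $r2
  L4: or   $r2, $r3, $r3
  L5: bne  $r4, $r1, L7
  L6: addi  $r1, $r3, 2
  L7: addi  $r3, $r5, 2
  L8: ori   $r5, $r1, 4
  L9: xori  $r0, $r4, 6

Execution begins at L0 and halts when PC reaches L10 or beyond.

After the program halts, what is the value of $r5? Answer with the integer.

21

  step pc=0: addi  $r2, $r5, 6  regs=(0,13,17,15,9,11,2)
  step pc=1: xor  $r4, $r0, $r4  regs=(0,13,17,15,9,11,2)
  step pc=2: beq  $r2, $r1, L0  cond=F  regs=(0,13,17,15,9,11,2)
  step pc=3: xor  $r1, $r1, $r2  regs=(0,28,17,15,9,11,2)
  step pc=4: or   $r2, $r3, $r3  regs=(0,28,15,15,9,11,2)
  step pc=5: bne  $r4, $r1, L7  cond=T  regs=(0,28,15,15,9,11,2)
  step pc=6: addi  $r1, $r3, 2  regs=(0,17,15,15,9,11,2)
  step pc=7: addi  $r3, $r5, 2  regs=(0,17,15,13,9,11,2)
  step pc=8: ori   $r5, $r1, 4  regs=(0,17,15,13,9,21,2)
  step pc=9: xori  $r0, $r4, 6  regs=(0,17,15,13,9,21,2)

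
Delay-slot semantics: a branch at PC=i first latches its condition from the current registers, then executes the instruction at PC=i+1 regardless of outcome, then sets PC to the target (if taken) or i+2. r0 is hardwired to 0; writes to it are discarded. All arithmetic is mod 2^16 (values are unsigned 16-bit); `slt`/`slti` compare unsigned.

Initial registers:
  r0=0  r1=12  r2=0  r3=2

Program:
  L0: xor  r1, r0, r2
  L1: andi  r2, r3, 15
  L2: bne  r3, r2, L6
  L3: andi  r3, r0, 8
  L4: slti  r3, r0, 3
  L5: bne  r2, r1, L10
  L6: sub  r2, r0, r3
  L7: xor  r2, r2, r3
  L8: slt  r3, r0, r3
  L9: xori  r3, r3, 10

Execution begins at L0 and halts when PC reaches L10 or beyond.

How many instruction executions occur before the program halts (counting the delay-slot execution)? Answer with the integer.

[0] xor  r1, r0, r2  →  {r0:0, r1:0, r2:0, r3:2}
[1] andi  r2, r3, 15  →  {r0:0, r1:0, r2:2, r3:2}
[2] bne  r3, r2, L6  →  {r0:0, r1:0, r2:2, r3:2}  ⟨branch fallthrough⟩
[3] andi  r3, r0, 8  →  {r0:0, r1:0, r2:2, r3:0}
[4] slti  r3, r0, 3  →  {r0:0, r1:0, r2:2, r3:1}
[5] bne  r2, r1, L10  →  {r0:0, r1:0, r2:2, r3:1}  ⟨branch taken⟩
[6] sub  r2, r0, r3  →  {r0:0, r1:0, r2:65535, r3:1}

7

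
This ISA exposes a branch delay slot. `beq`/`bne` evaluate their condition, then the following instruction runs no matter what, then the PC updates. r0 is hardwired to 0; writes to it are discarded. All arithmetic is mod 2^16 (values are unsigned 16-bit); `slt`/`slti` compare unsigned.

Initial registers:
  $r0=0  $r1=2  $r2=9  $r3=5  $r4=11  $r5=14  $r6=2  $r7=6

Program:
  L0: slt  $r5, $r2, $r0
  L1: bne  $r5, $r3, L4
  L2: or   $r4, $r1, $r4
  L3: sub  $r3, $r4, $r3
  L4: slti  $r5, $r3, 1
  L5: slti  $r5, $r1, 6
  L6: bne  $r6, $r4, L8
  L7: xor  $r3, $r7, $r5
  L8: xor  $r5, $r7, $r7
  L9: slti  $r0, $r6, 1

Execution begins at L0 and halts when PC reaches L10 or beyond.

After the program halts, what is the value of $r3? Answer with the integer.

PC=0  slt  $r5, $r2, $r0     | $r0=0 $r1=2 $r2=9 $r3=5 $r4=11 $r5=0 $r6=2 $r7=6
PC=1  bne  $r5, $r3, L4      | $r0=0 $r1=2 $r2=9 $r3=5 $r4=11 $r5=0 $r6=2 $r7=6  [TAKEN]
PC=2  or   $r4, $r1, $r4     | $r0=0 $r1=2 $r2=9 $r3=5 $r4=11 $r5=0 $r6=2 $r7=6
PC=4  slti  $r5, $r3, 1      | $r0=0 $r1=2 $r2=9 $r3=5 $r4=11 $r5=0 $r6=2 $r7=6
PC=5  slti  $r5, $r1, 6      | $r0=0 $r1=2 $r2=9 $r3=5 $r4=11 $r5=1 $r6=2 $r7=6
PC=6  bne  $r6, $r4, L8      | $r0=0 $r1=2 $r2=9 $r3=5 $r4=11 $r5=1 $r6=2 $r7=6  [TAKEN]
PC=7  xor  $r3, $r7, $r5     | $r0=0 $r1=2 $r2=9 $r3=7 $r4=11 $r5=1 $r6=2 $r7=6
PC=8  xor  $r5, $r7, $r7     | $r0=0 $r1=2 $r2=9 $r3=7 $r4=11 $r5=0 $r6=2 $r7=6
PC=9  slti  $r0, $r6, 1      | $r0=0 $r1=2 $r2=9 $r3=7 $r4=11 $r5=0 $r6=2 $r7=6

7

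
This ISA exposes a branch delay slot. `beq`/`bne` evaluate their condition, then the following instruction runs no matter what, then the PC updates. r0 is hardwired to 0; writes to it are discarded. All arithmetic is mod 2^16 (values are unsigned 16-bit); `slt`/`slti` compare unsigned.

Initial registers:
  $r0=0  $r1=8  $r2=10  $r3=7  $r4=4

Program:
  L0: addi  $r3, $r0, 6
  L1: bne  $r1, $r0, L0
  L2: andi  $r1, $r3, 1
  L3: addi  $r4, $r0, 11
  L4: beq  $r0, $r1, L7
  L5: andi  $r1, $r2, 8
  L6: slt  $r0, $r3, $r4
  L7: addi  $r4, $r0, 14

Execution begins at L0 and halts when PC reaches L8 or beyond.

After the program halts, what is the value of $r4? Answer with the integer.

14

#0 addi  $r3, $r0, 6 ; 0/8/10/6/4
#1 bne  $r1, $r0, L0 ; 0/8/10/6/4 ; →target
#2 andi  $r1, $r3, 1 ; 0/0/10/6/4
#0 addi  $r3, $r0, 6 ; 0/0/10/6/4
#1 bne  $r1, $r0, L0 ; 0/0/10/6/4 ; →fallthru
#2 andi  $r1, $r3, 1 ; 0/0/10/6/4
#3 addi  $r4, $r0, 11 ; 0/0/10/6/11
#4 beq  $r0, $r1, L7 ; 0/0/10/6/11 ; →target
#5 andi  $r1, $r2, 8 ; 0/8/10/6/11
#7 addi  $r4, $r0, 14 ; 0/8/10/6/14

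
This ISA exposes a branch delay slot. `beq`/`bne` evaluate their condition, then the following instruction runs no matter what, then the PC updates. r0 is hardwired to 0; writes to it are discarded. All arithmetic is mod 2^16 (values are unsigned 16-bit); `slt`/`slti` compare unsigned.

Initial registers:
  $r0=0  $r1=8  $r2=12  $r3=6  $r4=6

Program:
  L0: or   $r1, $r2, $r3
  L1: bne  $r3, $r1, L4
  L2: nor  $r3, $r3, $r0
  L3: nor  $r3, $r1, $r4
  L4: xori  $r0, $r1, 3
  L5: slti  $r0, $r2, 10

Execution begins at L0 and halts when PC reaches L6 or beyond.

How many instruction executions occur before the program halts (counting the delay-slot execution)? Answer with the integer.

5

#0 or   $r1, $r2, $r3 ; 0/14/12/6/6
#1 bne  $r3, $r1, L4 ; 0/14/12/6/6 ; →target
#2 nor  $r3, $r3, $r0 ; 0/14/12/65529/6
#4 xori  $r0, $r1, 3 ; 0/14/12/65529/6
#5 slti  $r0, $r2, 10 ; 0/14/12/65529/6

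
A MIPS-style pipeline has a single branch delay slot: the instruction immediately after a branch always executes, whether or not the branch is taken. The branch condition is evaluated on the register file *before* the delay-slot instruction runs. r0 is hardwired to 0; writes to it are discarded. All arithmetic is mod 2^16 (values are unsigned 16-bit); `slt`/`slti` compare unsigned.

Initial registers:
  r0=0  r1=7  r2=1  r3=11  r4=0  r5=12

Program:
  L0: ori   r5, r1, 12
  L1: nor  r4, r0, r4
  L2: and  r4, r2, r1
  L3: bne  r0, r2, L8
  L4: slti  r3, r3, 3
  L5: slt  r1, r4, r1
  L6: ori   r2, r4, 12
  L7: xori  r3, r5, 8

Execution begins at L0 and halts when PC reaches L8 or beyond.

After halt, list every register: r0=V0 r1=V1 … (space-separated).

r0=0 r1=7 r2=1 r3=0 r4=1 r5=15

[0] ori   r5, r1, 12  →  {r0:0, r1:7, r2:1, r3:11, r4:0, r5:15}
[1] nor  r4, r0, r4  →  {r0:0, r1:7, r2:1, r3:11, r4:65535, r5:15}
[2] and  r4, r2, r1  →  {r0:0, r1:7, r2:1, r3:11, r4:1, r5:15}
[3] bne  r0, r2, L8  →  {r0:0, r1:7, r2:1, r3:11, r4:1, r5:15}  ⟨branch taken⟩
[4] slti  r3, r3, 3  →  {r0:0, r1:7, r2:1, r3:0, r4:1, r5:15}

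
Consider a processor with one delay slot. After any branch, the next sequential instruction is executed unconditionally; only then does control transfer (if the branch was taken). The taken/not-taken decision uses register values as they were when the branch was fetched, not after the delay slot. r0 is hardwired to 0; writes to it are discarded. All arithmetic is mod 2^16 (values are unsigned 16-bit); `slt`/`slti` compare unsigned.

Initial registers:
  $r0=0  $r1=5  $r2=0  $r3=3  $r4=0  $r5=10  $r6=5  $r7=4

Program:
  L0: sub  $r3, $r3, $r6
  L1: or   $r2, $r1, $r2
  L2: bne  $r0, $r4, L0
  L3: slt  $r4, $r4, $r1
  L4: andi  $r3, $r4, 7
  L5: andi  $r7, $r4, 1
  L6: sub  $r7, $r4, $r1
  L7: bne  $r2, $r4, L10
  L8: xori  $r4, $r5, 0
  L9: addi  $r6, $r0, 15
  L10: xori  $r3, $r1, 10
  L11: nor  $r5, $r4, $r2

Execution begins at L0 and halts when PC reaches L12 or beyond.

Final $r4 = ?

10

  step pc=0: sub  $r3, $r3, $r6  regs=(0,5,0,65534,0,10,5,4)
  step pc=1: or   $r2, $r1, $r2  regs=(0,5,5,65534,0,10,5,4)
  step pc=2: bne  $r0, $r4, L0  cond=F  regs=(0,5,5,65534,0,10,5,4)
  step pc=3: slt  $r4, $r4, $r1  regs=(0,5,5,65534,1,10,5,4)
  step pc=4: andi  $r3, $r4, 7  regs=(0,5,5,1,1,10,5,4)
  step pc=5: andi  $r7, $r4, 1  regs=(0,5,5,1,1,10,5,1)
  step pc=6: sub  $r7, $r4, $r1  regs=(0,5,5,1,1,10,5,65532)
  step pc=7: bne  $r2, $r4, L10  cond=T  regs=(0,5,5,1,1,10,5,65532)
  step pc=8: xori  $r4, $r5, 0  regs=(0,5,5,1,10,10,5,65532)
  step pc=10: xori  $r3, $r1, 10  regs=(0,5,5,15,10,10,5,65532)
  step pc=11: nor  $r5, $r4, $r2  regs=(0,5,5,15,10,65520,5,65532)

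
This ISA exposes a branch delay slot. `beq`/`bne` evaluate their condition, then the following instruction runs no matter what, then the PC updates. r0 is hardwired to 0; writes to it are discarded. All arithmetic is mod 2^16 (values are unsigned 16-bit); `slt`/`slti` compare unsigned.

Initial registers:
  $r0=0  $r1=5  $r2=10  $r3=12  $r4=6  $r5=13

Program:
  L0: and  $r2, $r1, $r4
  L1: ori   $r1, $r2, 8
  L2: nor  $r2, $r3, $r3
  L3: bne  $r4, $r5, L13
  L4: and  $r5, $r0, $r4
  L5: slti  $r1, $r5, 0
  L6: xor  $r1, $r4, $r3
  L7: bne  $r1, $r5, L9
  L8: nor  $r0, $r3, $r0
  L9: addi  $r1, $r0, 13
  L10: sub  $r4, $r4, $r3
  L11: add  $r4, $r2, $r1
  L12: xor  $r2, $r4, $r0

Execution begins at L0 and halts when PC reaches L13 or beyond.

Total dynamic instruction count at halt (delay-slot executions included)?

#0 and  $r2, $r1, $r4 ; 0/5/4/12/6/13
#1 ori   $r1, $r2, 8 ; 0/12/4/12/6/13
#2 nor  $r2, $r3, $r3 ; 0/12/65523/12/6/13
#3 bne  $r4, $r5, L13 ; 0/12/65523/12/6/13 ; →target
#4 and  $r5, $r0, $r4 ; 0/12/65523/12/6/0

5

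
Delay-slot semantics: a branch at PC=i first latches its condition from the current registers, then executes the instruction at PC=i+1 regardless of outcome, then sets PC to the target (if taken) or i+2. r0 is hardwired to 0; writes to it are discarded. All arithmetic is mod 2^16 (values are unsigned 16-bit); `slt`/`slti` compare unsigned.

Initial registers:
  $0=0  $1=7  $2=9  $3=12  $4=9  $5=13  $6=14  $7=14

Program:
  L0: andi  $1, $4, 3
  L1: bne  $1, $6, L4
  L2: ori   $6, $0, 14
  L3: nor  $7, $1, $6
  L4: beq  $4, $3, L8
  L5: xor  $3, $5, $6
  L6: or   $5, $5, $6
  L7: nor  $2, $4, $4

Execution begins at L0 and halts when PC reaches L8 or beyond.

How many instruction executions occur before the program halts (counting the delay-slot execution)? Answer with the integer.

[0] andi  $1, $4, 3  →  {$0:0, $1:1, $2:9, $3:12, $4:9, $5:13, $6:14, $7:14}
[1] bne  $1, $6, L4  →  {$0:0, $1:1, $2:9, $3:12, $4:9, $5:13, $6:14, $7:14}  ⟨branch taken⟩
[2] ori   $6, $0, 14  →  {$0:0, $1:1, $2:9, $3:12, $4:9, $5:13, $6:14, $7:14}
[4] beq  $4, $3, L8  →  {$0:0, $1:1, $2:9, $3:12, $4:9, $5:13, $6:14, $7:14}  ⟨branch fallthrough⟩
[5] xor  $3, $5, $6  →  {$0:0, $1:1, $2:9, $3:3, $4:9, $5:13, $6:14, $7:14}
[6] or   $5, $5, $6  →  {$0:0, $1:1, $2:9, $3:3, $4:9, $5:15, $6:14, $7:14}
[7] nor  $2, $4, $4  →  {$0:0, $1:1, $2:65526, $3:3, $4:9, $5:15, $6:14, $7:14}

7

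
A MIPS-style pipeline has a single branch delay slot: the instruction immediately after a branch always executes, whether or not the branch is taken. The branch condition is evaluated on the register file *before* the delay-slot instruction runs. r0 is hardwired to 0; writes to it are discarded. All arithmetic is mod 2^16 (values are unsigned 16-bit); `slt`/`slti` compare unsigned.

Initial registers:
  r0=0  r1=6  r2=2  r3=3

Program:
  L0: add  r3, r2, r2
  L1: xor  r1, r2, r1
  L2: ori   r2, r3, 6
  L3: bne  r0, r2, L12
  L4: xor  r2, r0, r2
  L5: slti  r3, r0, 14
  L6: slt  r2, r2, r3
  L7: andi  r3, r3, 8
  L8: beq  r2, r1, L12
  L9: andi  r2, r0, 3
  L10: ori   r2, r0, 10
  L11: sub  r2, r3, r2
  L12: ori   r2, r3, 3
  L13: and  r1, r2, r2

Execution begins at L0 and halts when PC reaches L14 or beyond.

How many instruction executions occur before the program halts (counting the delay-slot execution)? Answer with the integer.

[0] add  r3, r2, r2  →  {r0:0, r1:6, r2:2, r3:4}
[1] xor  r1, r2, r1  →  {r0:0, r1:4, r2:2, r3:4}
[2] ori   r2, r3, 6  →  {r0:0, r1:4, r2:6, r3:4}
[3] bne  r0, r2, L12  →  {r0:0, r1:4, r2:6, r3:4}  ⟨branch taken⟩
[4] xor  r2, r0, r2  →  {r0:0, r1:4, r2:6, r3:4}
[12] ori   r2, r3, 3  →  {r0:0, r1:4, r2:7, r3:4}
[13] and  r1, r2, r2  →  {r0:0, r1:7, r2:7, r3:4}

7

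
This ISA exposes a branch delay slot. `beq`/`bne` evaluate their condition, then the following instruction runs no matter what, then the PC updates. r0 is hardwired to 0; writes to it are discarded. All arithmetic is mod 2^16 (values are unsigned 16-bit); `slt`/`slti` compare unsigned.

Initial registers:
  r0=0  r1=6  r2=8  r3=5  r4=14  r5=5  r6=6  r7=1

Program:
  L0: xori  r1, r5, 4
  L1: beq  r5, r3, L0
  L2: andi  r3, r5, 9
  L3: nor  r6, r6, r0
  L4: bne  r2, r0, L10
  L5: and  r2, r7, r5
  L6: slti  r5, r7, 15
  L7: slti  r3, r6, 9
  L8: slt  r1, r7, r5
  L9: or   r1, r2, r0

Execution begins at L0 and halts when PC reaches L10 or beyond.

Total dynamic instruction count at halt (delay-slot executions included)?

#0 xori  r1, r5, 4 ; 0/1/8/5/14/5/6/1
#1 beq  r5, r3, L0 ; 0/1/8/5/14/5/6/1 ; →target
#2 andi  r3, r5, 9 ; 0/1/8/1/14/5/6/1
#0 xori  r1, r5, 4 ; 0/1/8/1/14/5/6/1
#1 beq  r5, r3, L0 ; 0/1/8/1/14/5/6/1 ; →fallthru
#2 andi  r3, r5, 9 ; 0/1/8/1/14/5/6/1
#3 nor  r6, r6, r0 ; 0/1/8/1/14/5/65529/1
#4 bne  r2, r0, L10 ; 0/1/8/1/14/5/65529/1 ; →target
#5 and  r2, r7, r5 ; 0/1/1/1/14/5/65529/1

9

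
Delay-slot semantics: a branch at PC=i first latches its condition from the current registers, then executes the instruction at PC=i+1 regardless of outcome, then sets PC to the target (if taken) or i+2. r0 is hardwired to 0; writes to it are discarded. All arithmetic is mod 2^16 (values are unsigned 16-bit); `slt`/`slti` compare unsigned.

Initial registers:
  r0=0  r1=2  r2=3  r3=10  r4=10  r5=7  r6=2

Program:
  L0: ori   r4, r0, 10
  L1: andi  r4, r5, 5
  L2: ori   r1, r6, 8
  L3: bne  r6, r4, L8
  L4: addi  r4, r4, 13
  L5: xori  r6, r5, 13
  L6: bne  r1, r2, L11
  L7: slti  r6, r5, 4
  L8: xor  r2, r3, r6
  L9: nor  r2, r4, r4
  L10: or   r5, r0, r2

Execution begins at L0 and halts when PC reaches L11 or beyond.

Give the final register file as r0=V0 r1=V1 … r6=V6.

[0] ori   r4, r0, 10  →  {r0:0, r1:2, r2:3, r3:10, r4:10, r5:7, r6:2}
[1] andi  r4, r5, 5  →  {r0:0, r1:2, r2:3, r3:10, r4:5, r5:7, r6:2}
[2] ori   r1, r6, 8  →  {r0:0, r1:10, r2:3, r3:10, r4:5, r5:7, r6:2}
[3] bne  r6, r4, L8  →  {r0:0, r1:10, r2:3, r3:10, r4:5, r5:7, r6:2}  ⟨branch taken⟩
[4] addi  r4, r4, 13  →  {r0:0, r1:10, r2:3, r3:10, r4:18, r5:7, r6:2}
[8] xor  r2, r3, r6  →  {r0:0, r1:10, r2:8, r3:10, r4:18, r5:7, r6:2}
[9] nor  r2, r4, r4  →  {r0:0, r1:10, r2:65517, r3:10, r4:18, r5:7, r6:2}
[10] or   r5, r0, r2  →  {r0:0, r1:10, r2:65517, r3:10, r4:18, r5:65517, r6:2}

r0=0 r1=10 r2=65517 r3=10 r4=18 r5=65517 r6=2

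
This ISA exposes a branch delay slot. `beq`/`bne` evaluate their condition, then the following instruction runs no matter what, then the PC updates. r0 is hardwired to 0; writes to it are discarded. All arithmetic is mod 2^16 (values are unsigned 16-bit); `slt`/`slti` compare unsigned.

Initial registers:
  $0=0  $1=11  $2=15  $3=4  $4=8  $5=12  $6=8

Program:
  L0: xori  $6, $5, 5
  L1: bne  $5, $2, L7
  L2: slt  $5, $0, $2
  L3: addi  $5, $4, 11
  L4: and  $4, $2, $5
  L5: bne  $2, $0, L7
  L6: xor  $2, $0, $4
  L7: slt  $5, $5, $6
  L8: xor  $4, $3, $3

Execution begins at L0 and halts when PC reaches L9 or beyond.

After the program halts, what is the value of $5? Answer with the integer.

[0] xori  $6, $5, 5  →  {$0:0, $1:11, $2:15, $3:4, $4:8, $5:12, $6:9}
[1] bne  $5, $2, L7  →  {$0:0, $1:11, $2:15, $3:4, $4:8, $5:12, $6:9}  ⟨branch taken⟩
[2] slt  $5, $0, $2  →  {$0:0, $1:11, $2:15, $3:4, $4:8, $5:1, $6:9}
[7] slt  $5, $5, $6  →  {$0:0, $1:11, $2:15, $3:4, $4:8, $5:1, $6:9}
[8] xor  $4, $3, $3  →  {$0:0, $1:11, $2:15, $3:4, $4:0, $5:1, $6:9}

1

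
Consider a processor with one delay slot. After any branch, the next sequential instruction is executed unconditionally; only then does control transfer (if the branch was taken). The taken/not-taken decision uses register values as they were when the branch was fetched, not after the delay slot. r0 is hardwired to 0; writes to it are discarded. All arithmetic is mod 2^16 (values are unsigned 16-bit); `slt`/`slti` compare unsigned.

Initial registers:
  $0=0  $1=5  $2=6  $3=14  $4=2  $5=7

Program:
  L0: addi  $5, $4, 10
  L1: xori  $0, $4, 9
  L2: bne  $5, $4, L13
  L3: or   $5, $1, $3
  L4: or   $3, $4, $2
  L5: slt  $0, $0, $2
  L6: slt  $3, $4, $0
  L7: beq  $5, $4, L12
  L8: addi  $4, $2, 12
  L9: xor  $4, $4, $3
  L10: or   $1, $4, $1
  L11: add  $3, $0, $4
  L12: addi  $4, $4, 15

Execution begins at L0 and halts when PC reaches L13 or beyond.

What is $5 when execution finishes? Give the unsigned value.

15

  step pc=0: addi  $5, $4, 10  regs=(0,5,6,14,2,12)
  step pc=1: xori  $0, $4, 9  regs=(0,5,6,14,2,12)
  step pc=2: bne  $5, $4, L13  cond=T  regs=(0,5,6,14,2,12)
  step pc=3: or   $5, $1, $3  regs=(0,5,6,14,2,15)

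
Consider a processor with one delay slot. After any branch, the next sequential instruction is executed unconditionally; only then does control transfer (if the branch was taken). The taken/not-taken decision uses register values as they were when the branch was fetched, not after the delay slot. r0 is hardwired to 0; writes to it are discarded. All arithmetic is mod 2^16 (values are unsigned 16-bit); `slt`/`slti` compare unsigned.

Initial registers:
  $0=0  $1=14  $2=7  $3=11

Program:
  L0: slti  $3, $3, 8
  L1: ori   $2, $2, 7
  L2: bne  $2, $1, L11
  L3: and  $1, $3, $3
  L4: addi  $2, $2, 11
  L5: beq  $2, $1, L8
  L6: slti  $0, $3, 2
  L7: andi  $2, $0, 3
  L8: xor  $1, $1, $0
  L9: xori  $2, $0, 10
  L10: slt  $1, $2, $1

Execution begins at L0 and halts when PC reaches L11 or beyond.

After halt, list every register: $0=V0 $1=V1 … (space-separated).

$0=0 $1=0 $2=7 $3=0

  step pc=0: slti  $3, $3, 8  regs=(0,14,7,0)
  step pc=1: ori   $2, $2, 7  regs=(0,14,7,0)
  step pc=2: bne  $2, $1, L11  cond=T  regs=(0,14,7,0)
  step pc=3: and  $1, $3, $3  regs=(0,0,7,0)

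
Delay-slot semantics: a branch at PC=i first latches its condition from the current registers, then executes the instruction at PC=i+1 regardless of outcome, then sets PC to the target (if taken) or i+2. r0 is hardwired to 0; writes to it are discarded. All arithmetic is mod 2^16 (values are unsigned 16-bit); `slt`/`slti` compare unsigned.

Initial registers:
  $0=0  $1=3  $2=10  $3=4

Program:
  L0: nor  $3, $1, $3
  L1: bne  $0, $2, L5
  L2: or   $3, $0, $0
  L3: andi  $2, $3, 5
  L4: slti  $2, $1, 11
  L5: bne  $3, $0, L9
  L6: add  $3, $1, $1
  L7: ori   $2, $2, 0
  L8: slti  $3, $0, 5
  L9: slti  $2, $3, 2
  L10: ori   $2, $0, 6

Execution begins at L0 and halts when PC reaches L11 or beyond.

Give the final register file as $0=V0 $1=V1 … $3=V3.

PC=0  nor  $3, $1, $3        | $0=0 $1=3 $2=10 $3=65528
PC=1  bne  $0, $2, L5        | $0=0 $1=3 $2=10 $3=65528  [TAKEN]
PC=2  or   $3, $0, $0        | $0=0 $1=3 $2=10 $3=0
PC=5  bne  $3, $0, L9        | $0=0 $1=3 $2=10 $3=0  [not taken]
PC=6  add  $3, $1, $1        | $0=0 $1=3 $2=10 $3=6
PC=7  ori   $2, $2, 0        | $0=0 $1=3 $2=10 $3=6
PC=8  slti  $3, $0, 5        | $0=0 $1=3 $2=10 $3=1
PC=9  slti  $2, $3, 2        | $0=0 $1=3 $2=1 $3=1
PC=10 ori   $2, $0, 6        | $0=0 $1=3 $2=6 $3=1

$0=0 $1=3 $2=6 $3=1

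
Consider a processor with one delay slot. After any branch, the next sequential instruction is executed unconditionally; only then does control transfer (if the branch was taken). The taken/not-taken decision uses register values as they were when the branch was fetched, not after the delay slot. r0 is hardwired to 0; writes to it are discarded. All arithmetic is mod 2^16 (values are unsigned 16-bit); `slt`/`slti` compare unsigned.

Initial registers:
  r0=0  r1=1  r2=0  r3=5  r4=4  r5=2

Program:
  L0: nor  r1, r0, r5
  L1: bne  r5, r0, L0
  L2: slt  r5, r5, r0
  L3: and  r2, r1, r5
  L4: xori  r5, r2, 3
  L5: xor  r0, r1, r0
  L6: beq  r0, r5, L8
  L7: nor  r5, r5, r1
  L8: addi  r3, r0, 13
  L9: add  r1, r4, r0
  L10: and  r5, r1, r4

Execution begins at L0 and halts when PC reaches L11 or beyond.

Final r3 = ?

13

[0] nor  r1, r0, r5  →  {r0:0, r1:65533, r2:0, r3:5, r4:4, r5:2}
[1] bne  r5, r0, L0  →  {r0:0, r1:65533, r2:0, r3:5, r4:4, r5:2}  ⟨branch taken⟩
[2] slt  r5, r5, r0  →  {r0:0, r1:65533, r2:0, r3:5, r4:4, r5:0}
[0] nor  r1, r0, r5  →  {r0:0, r1:65535, r2:0, r3:5, r4:4, r5:0}
[1] bne  r5, r0, L0  →  {r0:0, r1:65535, r2:0, r3:5, r4:4, r5:0}  ⟨branch fallthrough⟩
[2] slt  r5, r5, r0  →  {r0:0, r1:65535, r2:0, r3:5, r4:4, r5:0}
[3] and  r2, r1, r5  →  {r0:0, r1:65535, r2:0, r3:5, r4:4, r5:0}
[4] xori  r5, r2, 3  →  {r0:0, r1:65535, r2:0, r3:5, r4:4, r5:3}
[5] xor  r0, r1, r0  →  {r0:0, r1:65535, r2:0, r3:5, r4:4, r5:3}
[6] beq  r0, r5, L8  →  {r0:0, r1:65535, r2:0, r3:5, r4:4, r5:3}  ⟨branch fallthrough⟩
[7] nor  r5, r5, r1  →  {r0:0, r1:65535, r2:0, r3:5, r4:4, r5:0}
[8] addi  r3, r0, 13  →  {r0:0, r1:65535, r2:0, r3:13, r4:4, r5:0}
[9] add  r1, r4, r0  →  {r0:0, r1:4, r2:0, r3:13, r4:4, r5:0}
[10] and  r5, r1, r4  →  {r0:0, r1:4, r2:0, r3:13, r4:4, r5:4}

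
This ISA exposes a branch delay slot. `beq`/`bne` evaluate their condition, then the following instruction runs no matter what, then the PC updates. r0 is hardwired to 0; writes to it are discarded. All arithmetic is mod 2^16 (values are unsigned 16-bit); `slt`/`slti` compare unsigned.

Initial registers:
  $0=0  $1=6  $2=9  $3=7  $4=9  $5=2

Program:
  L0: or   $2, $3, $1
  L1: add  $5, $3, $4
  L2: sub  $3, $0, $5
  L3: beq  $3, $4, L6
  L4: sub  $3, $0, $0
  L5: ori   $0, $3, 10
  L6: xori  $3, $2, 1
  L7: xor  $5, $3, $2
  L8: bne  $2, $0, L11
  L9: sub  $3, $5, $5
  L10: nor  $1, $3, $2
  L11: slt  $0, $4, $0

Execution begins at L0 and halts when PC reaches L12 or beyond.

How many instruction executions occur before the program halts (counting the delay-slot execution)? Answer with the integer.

11

#0 or   $2, $3, $1 ; 0/6/7/7/9/2
#1 add  $5, $3, $4 ; 0/6/7/7/9/16
#2 sub  $3, $0, $5 ; 0/6/7/65520/9/16
#3 beq  $3, $4, L6 ; 0/6/7/65520/9/16 ; →fallthru
#4 sub  $3, $0, $0 ; 0/6/7/0/9/16
#5 ori   $0, $3, 10 ; 0/6/7/0/9/16
#6 xori  $3, $2, 1 ; 0/6/7/6/9/16
#7 xor  $5, $3, $2 ; 0/6/7/6/9/1
#8 bne  $2, $0, L11 ; 0/6/7/6/9/1 ; →target
#9 sub  $3, $5, $5 ; 0/6/7/0/9/1
#11 slt  $0, $4, $0 ; 0/6/7/0/9/1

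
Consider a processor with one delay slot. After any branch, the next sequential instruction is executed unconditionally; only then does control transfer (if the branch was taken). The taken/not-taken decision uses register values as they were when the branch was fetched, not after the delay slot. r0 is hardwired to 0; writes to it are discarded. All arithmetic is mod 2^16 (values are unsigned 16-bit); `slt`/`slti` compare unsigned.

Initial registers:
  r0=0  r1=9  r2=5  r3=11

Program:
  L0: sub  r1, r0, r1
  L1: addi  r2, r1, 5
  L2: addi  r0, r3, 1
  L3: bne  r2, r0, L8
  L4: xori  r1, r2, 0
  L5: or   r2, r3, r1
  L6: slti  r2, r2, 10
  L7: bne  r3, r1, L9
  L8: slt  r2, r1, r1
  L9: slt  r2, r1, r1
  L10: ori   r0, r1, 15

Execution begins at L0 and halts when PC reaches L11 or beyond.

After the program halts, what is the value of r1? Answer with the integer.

65532

#0 sub  r1, r0, r1 ; 0/65527/5/11
#1 addi  r2, r1, 5 ; 0/65527/65532/11
#2 addi  r0, r3, 1 ; 0/65527/65532/11
#3 bne  r2, r0, L8 ; 0/65527/65532/11 ; →target
#4 xori  r1, r2, 0 ; 0/65532/65532/11
#8 slt  r2, r1, r1 ; 0/65532/0/11
#9 slt  r2, r1, r1 ; 0/65532/0/11
#10 ori   r0, r1, 15 ; 0/65532/0/11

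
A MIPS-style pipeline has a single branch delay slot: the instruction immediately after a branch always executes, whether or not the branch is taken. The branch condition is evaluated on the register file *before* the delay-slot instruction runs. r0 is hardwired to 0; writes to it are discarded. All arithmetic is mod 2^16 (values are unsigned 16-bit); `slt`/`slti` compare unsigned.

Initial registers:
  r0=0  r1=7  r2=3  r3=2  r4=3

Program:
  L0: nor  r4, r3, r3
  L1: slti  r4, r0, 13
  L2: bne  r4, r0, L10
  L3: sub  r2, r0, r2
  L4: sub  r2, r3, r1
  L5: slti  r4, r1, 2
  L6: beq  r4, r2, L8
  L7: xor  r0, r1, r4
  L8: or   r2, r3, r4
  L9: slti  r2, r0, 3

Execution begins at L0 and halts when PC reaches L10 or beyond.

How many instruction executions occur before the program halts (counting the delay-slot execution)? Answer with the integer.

4

#0 nor  r4, r3, r3 ; 0/7/3/2/65533
#1 slti  r4, r0, 13 ; 0/7/3/2/1
#2 bne  r4, r0, L10 ; 0/7/3/2/1 ; →target
#3 sub  r2, r0, r2 ; 0/7/65533/2/1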